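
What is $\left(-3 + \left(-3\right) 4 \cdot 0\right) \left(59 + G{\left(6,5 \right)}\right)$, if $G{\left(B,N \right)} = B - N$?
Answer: $-180$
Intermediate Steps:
$\left(-3 + \left(-3\right) 4 \cdot 0\right) \left(59 + G{\left(6,5 \right)}\right) = \left(-3 + \left(-3\right) 4 \cdot 0\right) \left(59 + \left(6 - 5\right)\right) = \left(-3 - 0\right) \left(59 + \left(6 - 5\right)\right) = \left(-3 + 0\right) \left(59 + 1\right) = \left(-3\right) 60 = -180$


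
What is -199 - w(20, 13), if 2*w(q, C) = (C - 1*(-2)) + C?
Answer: -213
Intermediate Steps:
w(q, C) = 1 + C (w(q, C) = ((C - 1*(-2)) + C)/2 = ((C + 2) + C)/2 = ((2 + C) + C)/2 = (2 + 2*C)/2 = 1 + C)
-199 - w(20, 13) = -199 - (1 + 13) = -199 - 1*14 = -199 - 14 = -213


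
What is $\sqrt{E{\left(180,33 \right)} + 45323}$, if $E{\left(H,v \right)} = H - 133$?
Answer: $\sqrt{45370} \approx 213.0$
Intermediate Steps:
$E{\left(H,v \right)} = -133 + H$
$\sqrt{E{\left(180,33 \right)} + 45323} = \sqrt{\left(-133 + 180\right) + 45323} = \sqrt{47 + 45323} = \sqrt{45370}$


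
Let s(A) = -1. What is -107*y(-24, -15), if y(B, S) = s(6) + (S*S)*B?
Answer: 577907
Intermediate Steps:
y(B, S) = -1 + B*S² (y(B, S) = -1 + (S*S)*B = -1 + S²*B = -1 + B*S²)
-107*y(-24, -15) = -107*(-1 - 24*(-15)²) = -107*(-1 - 24*225) = -107*(-1 - 5400) = -107*(-5401) = 577907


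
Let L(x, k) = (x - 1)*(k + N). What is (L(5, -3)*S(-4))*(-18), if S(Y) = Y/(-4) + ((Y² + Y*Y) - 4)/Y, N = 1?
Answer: -864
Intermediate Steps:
S(Y) = -Y/4 + (-4 + 2*Y²)/Y (S(Y) = Y*(-¼) + ((Y² + Y²) - 4)/Y = -Y/4 + (2*Y² - 4)/Y = -Y/4 + (-4 + 2*Y²)/Y)
L(x, k) = (1 + k)*(-1 + x) (L(x, k) = (x - 1)*(k + 1) = (-1 + x)*(1 + k) = (1 + k)*(-1 + x))
(L(5, -3)*S(-4))*(-18) = ((-1 + 5 - 1*(-3) - 3*5)*(-4/(-4) + (7/4)*(-4)))*(-18) = ((-1 + 5 + 3 - 15)*(-4*(-¼) - 7))*(-18) = -8*(1 - 7)*(-18) = -8*(-6)*(-18) = 48*(-18) = -864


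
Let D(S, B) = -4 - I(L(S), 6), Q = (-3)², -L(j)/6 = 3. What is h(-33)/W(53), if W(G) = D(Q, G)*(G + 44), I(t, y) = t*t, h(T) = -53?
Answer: 53/31816 ≈ 0.0016658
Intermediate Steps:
L(j) = -18 (L(j) = -6*3 = -18)
I(t, y) = t²
Q = 9
D(S, B) = -328 (D(S, B) = -4 - 1*(-18)² = -4 - 1*324 = -4 - 324 = -328)
W(G) = -14432 - 328*G (W(G) = -328*(G + 44) = -328*(44 + G) = -14432 - 328*G)
h(-33)/W(53) = -53/(-14432 - 328*53) = -53/(-14432 - 17384) = -53/(-31816) = -53*(-1/31816) = 53/31816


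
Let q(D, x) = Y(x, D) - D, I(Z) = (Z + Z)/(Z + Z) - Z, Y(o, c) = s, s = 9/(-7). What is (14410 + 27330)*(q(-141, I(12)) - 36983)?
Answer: -10764871220/7 ≈ -1.5378e+9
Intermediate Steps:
s = -9/7 (s = 9*(-1/7) = -9/7 ≈ -1.2857)
Y(o, c) = -9/7
I(Z) = 1 - Z (I(Z) = (2*Z)/((2*Z)) - Z = (2*Z)*(1/(2*Z)) - Z = 1 - Z)
q(D, x) = -9/7 - D
(14410 + 27330)*(q(-141, I(12)) - 36983) = (14410 + 27330)*((-9/7 - 1*(-141)) - 36983) = 41740*((-9/7 + 141) - 36983) = 41740*(978/7 - 36983) = 41740*(-257903/7) = -10764871220/7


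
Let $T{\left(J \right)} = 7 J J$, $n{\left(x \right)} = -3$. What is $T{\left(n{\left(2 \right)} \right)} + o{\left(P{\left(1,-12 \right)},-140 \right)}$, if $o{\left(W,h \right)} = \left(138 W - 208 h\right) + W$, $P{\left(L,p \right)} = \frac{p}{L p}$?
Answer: $29322$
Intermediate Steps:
$P{\left(L,p \right)} = \frac{1}{L}$ ($P{\left(L,p \right)} = p \frac{1}{L p} = \frac{1}{L}$)
$T{\left(J \right)} = 7 J^{2}$
$o{\left(W,h \right)} = - 208 h + 139 W$ ($o{\left(W,h \right)} = \left(- 208 h + 138 W\right) + W = - 208 h + 139 W$)
$T{\left(n{\left(2 \right)} \right)} + o{\left(P{\left(1,-12 \right)},-140 \right)} = 7 \left(-3\right)^{2} + \left(\left(-208\right) \left(-140\right) + \frac{139}{1}\right) = 7 \cdot 9 + \left(29120 + 139 \cdot 1\right) = 63 + \left(29120 + 139\right) = 63 + 29259 = 29322$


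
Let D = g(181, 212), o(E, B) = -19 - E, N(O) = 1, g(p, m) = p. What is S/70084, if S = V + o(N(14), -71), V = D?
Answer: 23/10012 ≈ 0.0022972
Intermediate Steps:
D = 181
V = 181
S = 161 (S = 181 + (-19 - 1*1) = 181 + (-19 - 1) = 181 - 20 = 161)
S/70084 = 161/70084 = 161*(1/70084) = 23/10012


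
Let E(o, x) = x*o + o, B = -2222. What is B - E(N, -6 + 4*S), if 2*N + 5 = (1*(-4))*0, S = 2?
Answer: -4429/2 ≈ -2214.5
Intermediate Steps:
N = -5/2 (N = -5/2 + ((1*(-4))*0)/2 = -5/2 + (-4*0)/2 = -5/2 + (1/2)*0 = -5/2 + 0 = -5/2 ≈ -2.5000)
E(o, x) = o + o*x (E(o, x) = o*x + o = o + o*x)
B - E(N, -6 + 4*S) = -2222 - (-5)*(1 + (-6 + 4*2))/2 = -2222 - (-5)*(1 + (-6 + 8))/2 = -2222 - (-5)*(1 + 2)/2 = -2222 - (-5)*3/2 = -2222 - 1*(-15/2) = -2222 + 15/2 = -4429/2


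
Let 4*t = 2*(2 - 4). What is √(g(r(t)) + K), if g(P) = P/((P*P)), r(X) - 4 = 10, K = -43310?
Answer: 3*I*√943194/14 ≈ 208.11*I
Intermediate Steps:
t = -1 (t = (2*(2 - 4))/4 = (2*(-2))/4 = (¼)*(-4) = -1)
r(X) = 14 (r(X) = 4 + 10 = 14)
g(P) = 1/P (g(P) = P/(P²) = P/P² = 1/P)
√(g(r(t)) + K) = √(1/14 - 43310) = √(-606339/14) = 3*I*√943194/14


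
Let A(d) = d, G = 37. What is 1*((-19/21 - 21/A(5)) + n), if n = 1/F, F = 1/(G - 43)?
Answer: -1166/105 ≈ -11.105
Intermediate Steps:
F = -⅙ (F = 1/(37 - 43) = 1/(-6) = -⅙ ≈ -0.16667)
n = -6 (n = 1/(-⅙) = -6)
1*((-19/21 - 21/A(5)) + n) = 1*((-19/21 - 21/5) - 6) = 1*(-536/105 - 6) = 1*(-1166/105) = -1166/105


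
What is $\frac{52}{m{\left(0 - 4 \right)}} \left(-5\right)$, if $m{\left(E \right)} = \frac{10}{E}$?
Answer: $104$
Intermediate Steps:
$\frac{52}{m{\left(0 - 4 \right)}} \left(-5\right) = \frac{52}{10 \frac{1}{0 - 4}} \left(-5\right) = \frac{52}{10 \frac{1}{-4}} \left(-5\right) = \frac{52}{10 \left(- \frac{1}{4}\right)} \left(-5\right) = \frac{52}{- \frac{5}{2}} \left(-5\right) = 52 \left(- \frac{2}{5}\right) \left(-5\right) = \left(- \frac{104}{5}\right) \left(-5\right) = 104$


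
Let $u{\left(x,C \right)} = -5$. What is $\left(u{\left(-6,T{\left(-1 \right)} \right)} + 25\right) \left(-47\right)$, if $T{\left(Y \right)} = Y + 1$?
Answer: $-940$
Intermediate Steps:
$T{\left(Y \right)} = 1 + Y$
$\left(u{\left(-6,T{\left(-1 \right)} \right)} + 25\right) \left(-47\right) = \left(-5 + 25\right) \left(-47\right) = 20 \left(-47\right) = -940$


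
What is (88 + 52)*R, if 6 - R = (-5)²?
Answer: -2660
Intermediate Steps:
R = -19 (R = 6 - 1*(-5)² = 6 - 1*25 = 6 - 25 = -19)
(88 + 52)*R = (88 + 52)*(-19) = 140*(-19) = -2660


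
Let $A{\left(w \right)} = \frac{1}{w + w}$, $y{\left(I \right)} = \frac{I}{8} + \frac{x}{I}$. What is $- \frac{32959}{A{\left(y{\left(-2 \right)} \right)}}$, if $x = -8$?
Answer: $- \frac{494385}{2} \approx -2.4719 \cdot 10^{5}$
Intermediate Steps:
$y{\left(I \right)} = - \frac{8}{I} + \frac{I}{8}$ ($y{\left(I \right)} = \frac{I}{8} - \frac{8}{I} = - \frac{8}{I} + \frac{I}{8}$)
$A{\left(w \right)} = \frac{1}{2 w}$
$- \frac{32959}{A{\left(y{\left(-2 \right)} \right)}} = - \frac{32959}{\frac{1}{2} \frac{1}{- \frac{8}{-2} + \frac{1}{8} \left(-2\right)}} = - \frac{32959}{\frac{1}{2} \frac{1}{\left(-8\right) \left(- \frac{1}{2}\right) - \frac{1}{4}}} = - \frac{32959}{\frac{1}{2} \frac{1}{4 - \frac{1}{4}}} = - \frac{32959}{\frac{1}{2} \frac{1}{\frac{15}{4}}} = - \frac{32959}{\frac{1}{2} \cdot \frac{4}{15}} = - \frac{32959}{\frac{2}{15}} = \left(-32959\right) \frac{15}{2} = - \frac{494385}{2}$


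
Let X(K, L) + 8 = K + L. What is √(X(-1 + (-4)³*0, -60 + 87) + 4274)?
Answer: 2*√1073 ≈ 65.513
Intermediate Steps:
X(K, L) = -8 + K + L (X(K, L) = -8 + (K + L) = -8 + K + L)
√(X(-1 + (-4)³*0, -60 + 87) + 4274) = √((-8 + (-1 + (-4)³*0) + (-60 + 87)) + 4274) = √((-8 + (-1 - 64*0) + 27) + 4274) = √((-8 + (-1 + 0) + 27) + 4274) = √((-8 - 1 + 27) + 4274) = √(18 + 4274) = √4292 = 2*√1073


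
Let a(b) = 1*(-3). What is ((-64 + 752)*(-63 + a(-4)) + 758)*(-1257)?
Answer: 56125050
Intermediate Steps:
a(b) = -3
((-64 + 752)*(-63 + a(-4)) + 758)*(-1257) = ((-64 + 752)*(-63 - 3) + 758)*(-1257) = (688*(-66) + 758)*(-1257) = (-45408 + 758)*(-1257) = -44650*(-1257) = 56125050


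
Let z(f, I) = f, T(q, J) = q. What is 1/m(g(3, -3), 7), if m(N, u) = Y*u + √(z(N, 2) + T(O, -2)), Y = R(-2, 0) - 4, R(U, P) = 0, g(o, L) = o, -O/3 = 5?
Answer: -7/199 - I*√3/398 ≈ -0.035176 - 0.0043519*I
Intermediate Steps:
O = -15 (O = -3*5 = -15)
Y = -4 (Y = 0 - 4 = -4)
m(N, u) = √(-15 + N) - 4*u (m(N, u) = -4*u + √(N - 15) = -4*u + √(-15 + N) = √(-15 + N) - 4*u)
1/m(g(3, -3), 7) = 1/(√(-15 + 3) - 4*7) = 1/(√(-12) - 28) = 1/(2*I*√3 - 28) = 1/(-28 + 2*I*√3)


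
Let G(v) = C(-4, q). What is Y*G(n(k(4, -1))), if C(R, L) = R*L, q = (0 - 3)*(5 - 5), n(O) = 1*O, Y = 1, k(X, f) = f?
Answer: 0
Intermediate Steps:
n(O) = O
q = 0 (q = -3*0 = 0)
C(R, L) = L*R
G(v) = 0 (G(v) = 0*(-4) = 0)
Y*G(n(k(4, -1))) = 1*0 = 0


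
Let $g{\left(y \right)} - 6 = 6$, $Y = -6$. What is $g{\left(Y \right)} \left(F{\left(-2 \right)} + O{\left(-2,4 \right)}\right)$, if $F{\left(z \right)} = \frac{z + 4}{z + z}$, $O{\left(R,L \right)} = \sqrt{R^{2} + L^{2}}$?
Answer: $-6 + 24 \sqrt{5} \approx 47.666$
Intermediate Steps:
$g{\left(y \right)} = 12$ ($g{\left(y \right)} = 6 + 6 = 12$)
$O{\left(R,L \right)} = \sqrt{L^{2} + R^{2}}$
$F{\left(z \right)} = \frac{4 + z}{2 z}$
$g{\left(Y \right)} \left(F{\left(-2 \right)} + O{\left(-2,4 \right)}\right) = 12 \left(\frac{4 - 2}{2 \left(-2\right)} + \sqrt{4^{2} + \left(-2\right)^{2}}\right) = 12 \left(\frac{1}{2} \left(- \frac{1}{2}\right) 2 + \sqrt{16 + 4}\right) = 12 \left(- \frac{1}{2} + \sqrt{20}\right) = 12 \left(- \frac{1}{2} + 2 \sqrt{5}\right) = -6 + 24 \sqrt{5}$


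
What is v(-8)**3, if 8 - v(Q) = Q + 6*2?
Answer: 64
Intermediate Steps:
v(Q) = -4 - Q (v(Q) = 8 - (Q + 6*2) = 8 - (Q + 12) = 8 - (12 + Q) = 8 + (-12 - Q) = -4 - Q)
v(-8)**3 = (-4 - 1*(-8))**3 = (-4 + 8)**3 = 4**3 = 64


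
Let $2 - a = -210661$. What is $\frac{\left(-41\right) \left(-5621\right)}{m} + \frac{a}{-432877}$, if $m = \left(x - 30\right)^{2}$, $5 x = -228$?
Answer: $\frac{351990183619}{8835885324} \approx 39.836$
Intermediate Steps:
$a = 210663$ ($a = 2 - -210661 = 2 + 210661 = 210663$)
$x = - \frac{228}{5}$ ($x = \frac{1}{5} \left(-228\right) = - \frac{228}{5} \approx -45.6$)
$m = \frac{142884}{25}$ ($m = \left(- \frac{228}{5} - 30\right)^{2} = \left(- \frac{378}{5}\right)^{2} = \frac{142884}{25} \approx 5715.4$)
$\frac{\left(-41\right) \left(-5621\right)}{m} + \frac{a}{-432877} = \frac{\left(-41\right) \left(-5621\right)}{\frac{142884}{25}} + \frac{210663}{-432877} = 230461 \cdot \frac{25}{142884} + 210663 \left(- \frac{1}{432877}\right) = \frac{823075}{20412} - \frac{210663}{432877} = \frac{351990183619}{8835885324}$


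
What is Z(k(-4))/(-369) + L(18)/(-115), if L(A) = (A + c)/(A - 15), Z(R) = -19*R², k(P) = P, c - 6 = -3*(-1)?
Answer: 31639/42435 ≈ 0.74559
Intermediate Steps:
c = 9 (c = 6 - 3*(-1) = 6 + 3 = 9)
L(A) = (9 + A)/(-15 + A) (L(A) = (A + 9)/(A - 15) = (9 + A)/(-15 + A))
Z(k(-4))/(-369) + L(18)/(-115) = -19*(-4)²/(-369) + ((9 + 18)/(-15 + 18))/(-115) = -19*16*(-1/369) + (27/3)*(-1/115) = -304*(-1/369) + ((⅓)*27)*(-1/115) = 304/369 + 9*(-1/115) = 304/369 - 9/115 = 31639/42435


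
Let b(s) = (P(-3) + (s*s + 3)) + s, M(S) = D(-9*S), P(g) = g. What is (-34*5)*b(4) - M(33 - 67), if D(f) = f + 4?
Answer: -3710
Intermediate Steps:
D(f) = 4 + f
M(S) = 4 - 9*S
b(s) = s + s² (b(s) = (-3 + (s*s + 3)) + s = (-3 + (s² + 3)) + s = (-3 + (3 + s²)) + s = s² + s = s + s²)
(-34*5)*b(4) - M(33 - 67) = (-34*5)*(4*(1 + 4)) - (4 - 9*(33 - 67)) = -680*5 - (4 - 9*(-34)) = -170*20 - (4 + 306) = -3400 - 1*310 = -3400 - 310 = -3710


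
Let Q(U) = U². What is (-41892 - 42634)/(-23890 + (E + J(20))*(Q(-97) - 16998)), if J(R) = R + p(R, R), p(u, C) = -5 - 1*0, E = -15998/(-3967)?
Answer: 335314642/667763897 ≈ 0.50215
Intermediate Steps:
E = 15998/3967 (E = -15998*(-1/3967) = 15998/3967 ≈ 4.0328)
p(u, C) = -5 (p(u, C) = -5 + 0 = -5)
J(R) = -5 + R (J(R) = R - 5 = -5 + R)
(-41892 - 42634)/(-23890 + (E + J(20))*(Q(-97) - 16998)) = (-41892 - 42634)/(-23890 + (15998/3967 + (-5 + 20))*((-97)² - 16998)) = -84526/(-23890 + (15998/3967 + 15)*(9409 - 16998)) = -84526/(-23890 + (75503/3967)*(-7589)) = -84526/(-23890 - 572992267/3967) = -84526/(-667763897/3967) = -84526*(-3967/667763897) = 335314642/667763897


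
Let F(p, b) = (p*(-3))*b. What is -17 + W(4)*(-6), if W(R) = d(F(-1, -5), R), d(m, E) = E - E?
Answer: -17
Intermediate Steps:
F(p, b) = -3*b*p (F(p, b) = (-3*p)*b = -3*b*p)
d(m, E) = 0
W(R) = 0
-17 + W(4)*(-6) = -17 + 0*(-6) = -17 + 0 = -17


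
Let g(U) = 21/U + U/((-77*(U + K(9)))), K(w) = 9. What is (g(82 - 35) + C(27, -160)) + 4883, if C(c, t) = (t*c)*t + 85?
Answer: 141088279895/202664 ≈ 6.9617e+5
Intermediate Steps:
C(c, t) = 85 + c*t² (C(c, t) = (c*t)*t + 85 = c*t² + 85 = 85 + c*t²)
g(U) = 21/U + U/(-693 - 77*U) (g(U) = 21/U + U/((-77*(U + 9))) = 21/U + U/((-77*(9 + U))) = 21/U + U/(-693 - 77*U))
(g(82 - 35) + C(27, -160)) + 4883 = ((14553 - (82 - 35)² + 1617*(82 - 35))/(77*(82 - 35)*(9 + (82 - 35))) + (85 + 27*(-160)²)) + 4883 = ((1/77)*(14553 - 1*47² + 1617*47)/(47*(9 + 47)) + (85 + 27*25600)) + 4883 = ((1/77)*(1/47)*(14553 - 1*2209 + 75999)/56 + (85 + 691200)) + 4883 = ((1/77)*(1/47)*(1/56)*(14553 - 2209 + 75999) + 691285) + 4883 = ((1/77)*(1/47)*(1/56)*88343 + 691285) + 4883 = (88343/202664 + 691285) + 4883 = 140098671583/202664 + 4883 = 141088279895/202664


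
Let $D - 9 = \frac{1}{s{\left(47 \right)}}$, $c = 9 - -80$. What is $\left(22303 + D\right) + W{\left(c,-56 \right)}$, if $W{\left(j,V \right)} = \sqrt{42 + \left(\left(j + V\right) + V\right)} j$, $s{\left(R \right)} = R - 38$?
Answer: $\frac{200809}{9} + 89 \sqrt{19} \approx 22700.0$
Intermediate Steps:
$s{\left(R \right)} = -38 + R$ ($s{\left(R \right)} = R - 38 = -38 + R$)
$c = 89$ ($c = 9 + 80 = 89$)
$D = \frac{82}{9}$ ($D = 9 + \frac{1}{-38 + 47} = 9 + \frac{1}{9} = \frac{82}{9} \approx 9.1111$)
$W{\left(j,V \right)} = j \sqrt{42 + j + 2 V}$ ($W{\left(j,V \right)} = \sqrt{42 + \left(\left(V + j\right) + V\right)} j = \sqrt{42 + \left(j + 2 V\right)} j = \sqrt{42 + j + 2 V} j = j \sqrt{42 + j + 2 V}$)
$\left(22303 + D\right) + W{\left(c,-56 \right)} = \left(22303 + \frac{82}{9}\right) + 89 \sqrt{42 + 89 + 2 \left(-56\right)} = \frac{200809}{9} + 89 \sqrt{42 + 89 - 112} = \frac{200809}{9} + 89 \sqrt{19}$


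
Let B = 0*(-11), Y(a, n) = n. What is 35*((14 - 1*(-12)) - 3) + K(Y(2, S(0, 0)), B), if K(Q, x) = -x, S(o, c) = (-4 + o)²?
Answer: 805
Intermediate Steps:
B = 0
35*((14 - 1*(-12)) - 3) + K(Y(2, S(0, 0)), B) = 35*((14 - 1*(-12)) - 3) - 1*0 = 35*((14 + 12) - 3) + 0 = 35*(26 - 3) + 0 = 35*23 + 0 = 805 + 0 = 805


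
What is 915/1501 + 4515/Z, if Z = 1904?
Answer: 1217025/408272 ≈ 2.9809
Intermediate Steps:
915/1501 + 4515/Z = 915/1501 + 4515/1904 = 915*(1/1501) + 4515*(1/1904) = 915/1501 + 645/272 = 1217025/408272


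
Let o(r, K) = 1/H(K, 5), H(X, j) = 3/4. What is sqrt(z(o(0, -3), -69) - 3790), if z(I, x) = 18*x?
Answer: 2*I*sqrt(1258) ≈ 70.937*I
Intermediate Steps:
H(X, j) = 3/4 (H(X, j) = 3*(1/4) = 3/4)
o(r, K) = 4/3 (o(r, K) = 1/(3/4) = 4/3)
sqrt(z(o(0, -3), -69) - 3790) = sqrt(18*(-69) - 3790) = sqrt(-1242 - 3790) = sqrt(-5032) = 2*I*sqrt(1258)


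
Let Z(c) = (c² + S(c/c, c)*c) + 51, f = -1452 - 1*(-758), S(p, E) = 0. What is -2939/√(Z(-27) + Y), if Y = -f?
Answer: -2939*√1474/1474 ≈ -76.551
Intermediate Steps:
f = -694 (f = -1452 + 758 = -694)
Z(c) = 51 + c² (Z(c) = (c² + 0*c) + 51 = (c² + 0) + 51 = c² + 51 = 51 + c²)
Y = 694 (Y = -1*(-694) = 694)
-2939/√(Z(-27) + Y) = -2939/√((51 + (-27)²) + 694) = -2939/√((51 + 729) + 694) = -2939/√(780 + 694) = -2939*√1474/1474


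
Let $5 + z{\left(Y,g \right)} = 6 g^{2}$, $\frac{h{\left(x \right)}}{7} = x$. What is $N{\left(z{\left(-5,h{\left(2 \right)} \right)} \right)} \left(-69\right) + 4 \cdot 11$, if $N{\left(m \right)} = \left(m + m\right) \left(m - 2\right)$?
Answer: $-188908018$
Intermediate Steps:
$h{\left(x \right)} = 7 x$
$z{\left(Y,g \right)} = -5 + 6 g^{2}$
$N{\left(m \right)} = 2 m \left(-2 + m\right)$
$N{\left(z{\left(-5,h{\left(2 \right)} \right)} \right)} \left(-69\right) + 4 \cdot 11 = 2 \left(-5 + 6 \left(7 \cdot 2\right)^{2}\right) \left(-2 - \left(5 - 6 \left(7 \cdot 2\right)^{2}\right)\right) \left(-69\right) + 4 \cdot 11 = 2 \left(-5 + 6 \cdot 14^{2}\right) \left(-2 - \left(5 - 6 \cdot 14^{2}\right)\right) \left(-69\right) + 44 = 2 \left(-5 + 6 \cdot 196\right) \left(-2 + \left(-5 + 6 \cdot 196\right)\right) \left(-69\right) + 44 = 2 \left(-5 + 1176\right) \left(-2 + \left(-5 + 1176\right)\right) \left(-69\right) + 44 = 2 \cdot 1171 \left(-2 + 1171\right) \left(-69\right) + 44 = 2 \cdot 1171 \cdot 1169 \left(-69\right) + 44 = 2737798 \left(-69\right) + 44 = -188908062 + 44 = -188908018$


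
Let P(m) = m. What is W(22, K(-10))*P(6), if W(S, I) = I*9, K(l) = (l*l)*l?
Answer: -54000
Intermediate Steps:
K(l) = l**3 (K(l) = l**2*l = l**3)
W(S, I) = 9*I
W(22, K(-10))*P(6) = (9*(-10)**3)*6 = (9*(-1000))*6 = -9000*6 = -54000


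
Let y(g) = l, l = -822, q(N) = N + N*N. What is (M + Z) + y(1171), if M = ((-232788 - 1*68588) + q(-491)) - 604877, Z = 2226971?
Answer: 1560486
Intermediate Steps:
q(N) = N + N**2
y(g) = -822
M = -665663 (M = ((-232788 - 1*68588) - 491*(1 - 491)) - 604877 = ((-232788 - 68588) - 491*(-490)) - 604877 = (-301376 + 240590) - 604877 = -60786 - 604877 = -665663)
(M + Z) + y(1171) = (-665663 + 2226971) - 822 = 1561308 - 822 = 1560486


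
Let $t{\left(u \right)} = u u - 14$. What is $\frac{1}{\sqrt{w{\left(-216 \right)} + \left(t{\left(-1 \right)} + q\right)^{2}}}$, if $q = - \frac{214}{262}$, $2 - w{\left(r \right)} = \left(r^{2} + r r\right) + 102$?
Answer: $- \frac{131 i \sqrt{24996363}}{199970904} \approx - 0.0032752 i$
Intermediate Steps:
$w{\left(r \right)} = -100 - 2 r^{2}$ ($w{\left(r \right)} = 2 - \left(\left(r^{2} + r r\right) + 102\right) = 2 - \left(\left(r^{2} + r^{2}\right) + 102\right) = 2 - \left(2 r^{2} + 102\right) = 2 - \left(102 + 2 r^{2}\right) = -100 - 2 r^{2}$)
$t{\left(u \right)} = -14 + u^{2}$ ($t{\left(u \right)} = u^{2} - 14 = -14 + u^{2}$)
$q = - \frac{107}{131}$ ($q = \left(-214\right) \frac{1}{262} = - \frac{107}{131} \approx -0.81679$)
$\frac{1}{\sqrt{w{\left(-216 \right)} + \left(t{\left(-1 \right)} + q\right)^{2}}} = \frac{1}{\sqrt{\left(-100 - 2 \left(-216\right)^{2}\right) + \left(\left(-14 + \left(-1\right)^{2}\right) - \frac{107}{131}\right)^{2}}} = \frac{1}{\sqrt{\left(-100 - 93312\right) + \left(\left(-14 + 1\right) - \frac{107}{131}\right)^{2}}} = \frac{1}{\sqrt{\left(-100 - 93312\right) + \left(-13 - \frac{107}{131}\right)^{2}}} = \frac{1}{\sqrt{-93412 + \left(- \frac{1810}{131}\right)^{2}}} = \frac{1}{\sqrt{-93412 + \frac{3276100}{17161}}} = \frac{1}{\sqrt{- \frac{1599767232}{17161}}} = \frac{1}{\frac{8}{131} i \sqrt{24996363}} = - \frac{131 i \sqrt{24996363}}{199970904}$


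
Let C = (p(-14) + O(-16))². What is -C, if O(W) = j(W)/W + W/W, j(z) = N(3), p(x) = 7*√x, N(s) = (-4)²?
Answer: 686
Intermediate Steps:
N(s) = 16
j(z) = 16
O(W) = 1 + 16/W (O(W) = 16/W + W/W = 16/W + 1 = 1 + 16/W)
C = -686 (C = (7*√(-14) + (16 - 16)/(-16))² = (7*(I*√14) - 1/16*0)² = (7*I*√14 + 0)² = (7*I*√14)² = -686)
-C = -1*(-686) = 686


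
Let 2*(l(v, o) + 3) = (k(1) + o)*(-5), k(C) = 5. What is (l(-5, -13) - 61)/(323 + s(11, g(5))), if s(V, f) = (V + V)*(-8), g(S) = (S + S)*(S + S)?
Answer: -44/147 ≈ -0.29932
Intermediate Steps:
g(S) = 4*S**2 (g(S) = (2*S)*(2*S) = 4*S**2)
s(V, f) = -16*V (s(V, f) = (2*V)*(-8) = -16*V)
l(v, o) = -31/2 - 5*o/2 (l(v, o) = -3 + ((5 + o)*(-5))/2 = -3 + (-25 - 5*o)/2 = -3 + (-25/2 - 5*o/2) = -31/2 - 5*o/2)
(l(-5, -13) - 61)/(323 + s(11, g(5))) = ((-31/2 - 5/2*(-13)) - 61)/(323 - 16*11) = ((-31/2 + 65/2) - 61)/(323 - 176) = (17 - 61)/147 = -44*1/147 = -44/147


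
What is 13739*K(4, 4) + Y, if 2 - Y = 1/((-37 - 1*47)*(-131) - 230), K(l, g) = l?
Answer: 592117491/10774 ≈ 54958.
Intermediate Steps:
Y = 21547/10774 (Y = 2 - 1/((-37 - 1*47)*(-131) - 230) = 2 - 1/((-37 - 47)*(-131) - 230) = 2 - 1/(-84*(-131) - 230) = 2 - 1/(11004 - 230) = 2 - 1/10774 = 21547/10774 ≈ 1.9999)
13739*K(4, 4) + Y = 13739*4 + 21547/10774 = 54956 + 21547/10774 = 592117491/10774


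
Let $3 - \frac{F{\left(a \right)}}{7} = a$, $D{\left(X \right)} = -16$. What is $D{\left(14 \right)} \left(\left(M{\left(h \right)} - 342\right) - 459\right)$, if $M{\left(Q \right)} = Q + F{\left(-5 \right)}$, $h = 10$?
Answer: $11760$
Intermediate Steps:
$F{\left(a \right)} = 21 - 7 a$
$M{\left(Q \right)} = 56 + Q$ ($M{\left(Q \right)} = Q + \left(21 - -35\right) = Q + \left(21 + 35\right) = Q + 56 = 56 + Q$)
$D{\left(14 \right)} \left(\left(M{\left(h \right)} - 342\right) - 459\right) = - 16 \left(\left(\left(56 + 10\right) - 342\right) - 459\right) = - 16 \left(\left(66 - 342\right) - 459\right) = - 16 \left(-276 - 459\right) = \left(-16\right) \left(-735\right) = 11760$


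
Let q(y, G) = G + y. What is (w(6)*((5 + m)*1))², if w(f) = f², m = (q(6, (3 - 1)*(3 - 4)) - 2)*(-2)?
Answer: 1296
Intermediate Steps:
m = -4 (m = (((3 - 1)*(3 - 4) + 6) - 2)*(-2) = ((2*(-1) + 6) - 2)*(-2) = ((-2 + 6) - 2)*(-2) = (4 - 2)*(-2) = 2*(-2) = -4)
(w(6)*((5 + m)*1))² = (6²*((5 - 4)*1))² = (36*(1*1))² = (36*1)² = 36² = 1296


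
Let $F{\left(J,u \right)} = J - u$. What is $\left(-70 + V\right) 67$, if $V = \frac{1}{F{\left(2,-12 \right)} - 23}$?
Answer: $- \frac{42277}{9} \approx -4697.4$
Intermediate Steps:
$V = - \frac{1}{9}$ ($V = \frac{1}{\left(2 - -12\right) - 23} = \frac{1}{\left(2 + 12\right) - 23} = \frac{1}{14 - 23} = \frac{1}{-9} = - \frac{1}{9} \approx -0.11111$)
$\left(-70 + V\right) 67 = \left(-70 - \frac{1}{9}\right) 67 = \left(- \frac{631}{9}\right) 67 = - \frac{42277}{9}$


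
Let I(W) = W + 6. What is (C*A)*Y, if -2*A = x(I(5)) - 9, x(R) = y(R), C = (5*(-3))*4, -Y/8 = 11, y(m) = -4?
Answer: 34320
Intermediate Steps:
Y = -88 (Y = -8*11 = -88)
I(W) = 6 + W
C = -60 (C = -15*4 = -60)
x(R) = -4
A = 13/2 (A = -(-4 - 9)/2 = -1/2*(-13) = 13/2 ≈ 6.5000)
(C*A)*Y = -60*13/2*(-88) = -390*(-88) = 34320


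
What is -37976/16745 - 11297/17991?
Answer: -872394481/301259295 ≈ -2.8958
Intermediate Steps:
-37976/16745 - 11297/17991 = -872394481/301259295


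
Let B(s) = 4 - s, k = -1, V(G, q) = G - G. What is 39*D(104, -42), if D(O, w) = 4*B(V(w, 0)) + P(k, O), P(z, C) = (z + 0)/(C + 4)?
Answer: 22451/36 ≈ 623.64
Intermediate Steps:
V(G, q) = 0
P(z, C) = z/(4 + C)
D(O, w) = 16 - 1/(4 + O) (D(O, w) = 4*(4 - 1*0) - 1/(4 + O) = 4*(4 + 0) - 1/(4 + O) = 4*4 - 1/(4 + O) = 16 - 1/(4 + O))
39*D(104, -42) = 39*((63 + 16*104)/(4 + 104)) = 39*((63 + 1664)/108) = 39*((1/108)*1727) = 39*(1727/108) = 22451/36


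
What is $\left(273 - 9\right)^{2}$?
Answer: $69696$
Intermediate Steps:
$\left(273 - 9\right)^{2} = 264^{2} = 69696$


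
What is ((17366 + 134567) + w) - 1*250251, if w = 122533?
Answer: 24215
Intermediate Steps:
((17366 + 134567) + w) - 1*250251 = ((17366 + 134567) + 122533) - 1*250251 = (151933 + 122533) - 250251 = 274466 - 250251 = 24215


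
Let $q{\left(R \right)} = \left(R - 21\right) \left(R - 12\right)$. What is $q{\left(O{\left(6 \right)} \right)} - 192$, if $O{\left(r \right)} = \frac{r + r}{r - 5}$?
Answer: $-192$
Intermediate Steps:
$O{\left(r \right)} = \frac{2 r}{-5 + r}$
$q{\left(R \right)} = \left(-21 + R\right) \left(-12 + R\right)$
$q{\left(O{\left(6 \right)} \right)} - 192 = \left(252 + \left(2 \cdot 6 \frac{1}{-5 + 6}\right)^{2} - 33 \cdot 2 \cdot 6 \frac{1}{-5 + 6}\right) - 192 = \left(252 + \left(2 \cdot 6 \cdot 1^{-1}\right)^{2} - 33 \cdot 2 \cdot 6 \cdot 1^{-1}\right) - 192 = \left(252 + \left(2 \cdot 6 \cdot 1\right)^{2} - 33 \cdot 2 \cdot 6 \cdot 1\right) - 192 = \left(252 + 12^{2} - 396\right) - 192 = \left(252 + 144 - 396\right) - 192 = 0 - 192 = -192$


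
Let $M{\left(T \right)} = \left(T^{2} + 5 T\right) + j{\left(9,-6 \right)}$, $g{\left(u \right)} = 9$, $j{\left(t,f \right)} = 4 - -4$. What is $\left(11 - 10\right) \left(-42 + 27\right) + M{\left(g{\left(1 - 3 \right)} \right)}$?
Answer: $119$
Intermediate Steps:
$j{\left(t,f \right)} = 8$ ($j{\left(t,f \right)} = 4 + 4 = 8$)
$M{\left(T \right)} = 8 + T^{2} + 5 T$ ($M{\left(T \right)} = \left(T^{2} + 5 T\right) + 8 = 8 + T^{2} + 5 T$)
$\left(11 - 10\right) \left(-42 + 27\right) + M{\left(g{\left(1 - 3 \right)} \right)} = \left(11 - 10\right) \left(-42 + 27\right) + \left(8 + 9^{2} + 5 \cdot 9\right) = 1 \left(-15\right) + \left(8 + 81 + 45\right) = -15 + 134 = 119$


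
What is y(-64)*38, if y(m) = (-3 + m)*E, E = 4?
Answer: -10184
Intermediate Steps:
y(m) = -12 + 4*m (y(m) = (-3 + m)*4 = -12 + 4*m)
y(-64)*38 = (-12 + 4*(-64))*38 = (-12 - 256)*38 = -268*38 = -10184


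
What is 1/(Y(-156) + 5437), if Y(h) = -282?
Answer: 1/5155 ≈ 0.00019399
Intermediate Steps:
1/(Y(-156) + 5437) = 1/(-282 + 5437) = 1/5155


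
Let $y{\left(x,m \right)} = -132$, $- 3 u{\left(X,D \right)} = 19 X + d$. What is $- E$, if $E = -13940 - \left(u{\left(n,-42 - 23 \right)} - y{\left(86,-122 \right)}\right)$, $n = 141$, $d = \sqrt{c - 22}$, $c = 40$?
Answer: $13179 - \sqrt{2} \approx 13178.0$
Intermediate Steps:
$d = 3 \sqrt{2}$ ($d = \sqrt{40 - 22} = \sqrt{18} = 3 \sqrt{2} \approx 4.2426$)
$u{\left(X,D \right)} = - \sqrt{2} - \frac{19 X}{3}$ ($u{\left(X,D \right)} = - \frac{19 X + 3 \sqrt{2}}{3} = - \frac{3 \sqrt{2} + 19 X}{3} = - \sqrt{2} - \frac{19 X}{3}$)
$E = -13179 + \sqrt{2}$ ($E = -13940 - \left(\left(- \sqrt{2} - 893\right) - -132\right) = -13940 - \left(\left(- \sqrt{2} - 893\right) + 132\right) = -13940 - \left(\left(-893 - \sqrt{2}\right) + 132\right) = -13940 - \left(-761 - \sqrt{2}\right) = -13940 + \left(761 + \sqrt{2}\right) = -13179 + \sqrt{2} \approx -13178.0$)
$- E = - (-13179 + \sqrt{2}) = 13179 - \sqrt{2}$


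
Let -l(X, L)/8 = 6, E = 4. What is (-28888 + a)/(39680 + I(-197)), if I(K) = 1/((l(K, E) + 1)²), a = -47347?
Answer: -168403115/87653121 ≈ -1.9212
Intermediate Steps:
l(X, L) = -48 (l(X, L) = -8*6 = -48)
I(K) = 1/2209 (I(K) = 1/((-48 + 1)²) = 1/((-47)²) = 1/2209)
(-28888 + a)/(39680 + I(-197)) = (-28888 - 47347)/(39680 + 1/2209) = -76235/87653121/2209 = -76235*2209/87653121 = -168403115/87653121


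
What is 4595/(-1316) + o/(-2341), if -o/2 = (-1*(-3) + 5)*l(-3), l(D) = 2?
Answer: -10714783/3080756 ≈ -3.4780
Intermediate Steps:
o = -32 (o = -2*(-1*(-3) + 5)*2 = -2*(3 + 5)*2 = -16*2 = -2*16 = -32)
4595/(-1316) + o/(-2341) = 4595/(-1316) - 32/(-2341) = 4595*(-1/1316) - 32*(-1/2341) = -4595/1316 + 32/2341 = -10714783/3080756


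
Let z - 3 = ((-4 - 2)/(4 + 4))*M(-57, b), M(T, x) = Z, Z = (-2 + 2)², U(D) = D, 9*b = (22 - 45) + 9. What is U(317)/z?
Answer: 317/3 ≈ 105.67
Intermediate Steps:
b = -14/9 (b = ((22 - 45) + 9)/9 = (-23 + 9)/9 = (⅑)*(-14) = -14/9 ≈ -1.5556)
Z = 0 (Z = 0² = 0)
M(T, x) = 0
z = 3 (z = 3 + ((-4 - 2)/(4 + 4))*0 = 3 - 6/8*0 = 3 - 6*⅛*0 = 3 - ¾*0 = 3 + 0 = 3)
U(317)/z = 317/3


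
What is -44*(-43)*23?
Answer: 43516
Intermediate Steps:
-44*(-43)*23 = 1892*23 = 43516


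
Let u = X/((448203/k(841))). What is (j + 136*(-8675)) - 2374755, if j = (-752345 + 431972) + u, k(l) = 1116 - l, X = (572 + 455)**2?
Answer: -1736464303909/448203 ≈ -3.8743e+6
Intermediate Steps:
X = 1054729 (X = 1027**2 = 1054729)
u = 290050475/448203 (u = 1054729/((448203/(1116 - 1*841))) = 1054729/((448203/(1116 - 841))) = 1054729/((448203/275)) = 1054729/((448203*(1/275))) = 1054729/(448203/275) = 1054729*(275/448203) = 290050475/448203 ≈ 647.14)
j = -143302089244/448203 (j = (-752345 + 431972) + 290050475/448203 = -320373 + 290050475/448203 = -143302089244/448203 ≈ -3.1973e+5)
(j + 136*(-8675)) - 2374755 = (-143302089244/448203 + 136*(-8675)) - 2374755 = (-143302089244/448203 - 1179800) - 2374755 = -672091988644/448203 - 2374755 = -1736464303909/448203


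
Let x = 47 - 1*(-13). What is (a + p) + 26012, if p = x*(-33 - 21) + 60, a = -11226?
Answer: 11606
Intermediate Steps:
x = 60 (x = 47 + 13 = 60)
p = -3180 (p = 60*(-33 - 21) + 60 = 60*(-54) + 60 = -3240 + 60 = -3180)
(a + p) + 26012 = (-11226 - 3180) + 26012 = -14406 + 26012 = 11606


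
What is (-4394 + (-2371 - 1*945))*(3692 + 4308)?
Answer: -61680000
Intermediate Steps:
(-4394 + (-2371 - 1*945))*(3692 + 4308) = (-4394 + (-2371 - 945))*8000 = (-4394 - 3316)*8000 = -7710*8000 = -61680000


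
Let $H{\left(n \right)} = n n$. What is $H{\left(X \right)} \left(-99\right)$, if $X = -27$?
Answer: $-72171$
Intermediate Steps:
$H{\left(n \right)} = n^{2}$
$H{\left(X \right)} \left(-99\right) = \left(-27\right)^{2} \left(-99\right) = 729 \left(-99\right) = -72171$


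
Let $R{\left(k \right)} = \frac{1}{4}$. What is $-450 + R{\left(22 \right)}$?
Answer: $- \frac{1799}{4} \approx -449.75$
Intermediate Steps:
$R{\left(k \right)} = \frac{1}{4}$
$-450 + R{\left(22 \right)} = -450 + \frac{1}{4} = - \frac{1799}{4}$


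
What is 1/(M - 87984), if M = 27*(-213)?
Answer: -1/93735 ≈ -1.0668e-5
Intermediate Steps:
M = -5751
1/(M - 87984) = 1/(-5751 - 87984) = 1/(-93735) = -1/93735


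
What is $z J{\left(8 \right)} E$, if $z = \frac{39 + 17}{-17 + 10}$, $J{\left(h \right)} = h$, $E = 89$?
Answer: $-5696$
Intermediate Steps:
$z = -8$ ($z = \frac{56}{-7} = 56 \left(- \frac{1}{7}\right) = -8$)
$z J{\left(8 \right)} E = \left(-8\right) 8 \cdot 89 = \left(-64\right) 89 = -5696$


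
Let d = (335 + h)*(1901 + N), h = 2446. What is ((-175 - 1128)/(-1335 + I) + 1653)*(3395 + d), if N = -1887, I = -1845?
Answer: 222559236347/3180 ≈ 6.9987e+7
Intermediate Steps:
d = 38934 (d = (335 + 2446)*(1901 - 1887) = 2781*14 = 38934)
((-175 - 1128)/(-1335 + I) + 1653)*(3395 + d) = ((-175 - 1128)/(-1335 - 1845) + 1653)*(3395 + 38934) = (-1303/(-3180) + 1653)*42329 = (-1303*(-1/3180) + 1653)*42329 = (1303/3180 + 1653)*42329 = (5257843/3180)*42329 = 222559236347/3180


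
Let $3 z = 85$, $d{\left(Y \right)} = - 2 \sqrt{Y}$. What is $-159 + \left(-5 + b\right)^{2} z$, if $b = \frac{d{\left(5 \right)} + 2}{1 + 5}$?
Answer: $\frac{4264}{9} + \frac{2380 \sqrt{5}}{27} \approx 670.88$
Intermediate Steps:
$b = \frac{1}{3} - \frac{\sqrt{5}}{3}$ ($b = \frac{- 2 \sqrt{5} + 2}{1 + 5} = \frac{2 - 2 \sqrt{5}}{6} = \left(2 - 2 \sqrt{5}\right) \frac{1}{6} = \frac{1}{3} - \frac{\sqrt{5}}{3} \approx -0.41202$)
$z = \frac{85}{3}$ ($z = \frac{1}{3} \cdot 85 = \frac{85}{3} \approx 28.333$)
$-159 + \left(-5 + b\right)^{2} z = -159 + \left(-5 + \left(\frac{1}{3} - \frac{\sqrt{5}}{3}\right)\right)^{2} \cdot \frac{85}{3} = -159 + \left(- \frac{14}{3} - \frac{\sqrt{5}}{3}\right)^{2} \cdot \frac{85}{3} = -159 + \frac{85 \left(- \frac{14}{3} - \frac{\sqrt{5}}{3}\right)^{2}}{3}$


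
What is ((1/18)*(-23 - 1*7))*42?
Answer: -70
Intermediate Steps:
((1/18)*(-23 - 1*7))*42 = ((1*(1/18))*(-23 - 7))*42 = ((1/18)*(-30))*42 = -5/3*42 = -70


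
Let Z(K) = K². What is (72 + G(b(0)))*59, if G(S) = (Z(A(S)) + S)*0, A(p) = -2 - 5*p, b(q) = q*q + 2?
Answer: 4248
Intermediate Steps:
b(q) = 2 + q² (b(q) = q² + 2 = 2 + q²)
G(S) = 0 (G(S) = ((-2 - 5*S)² + S)*0 = (S + (-2 - 5*S)²)*0 = 0)
(72 + G(b(0)))*59 = (72 + 0)*59 = 72*59 = 4248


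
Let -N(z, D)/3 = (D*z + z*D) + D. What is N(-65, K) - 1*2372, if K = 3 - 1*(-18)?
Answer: 5755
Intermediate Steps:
K = 21 (K = 3 + 18 = 21)
N(z, D) = -3*D - 6*D*z (N(z, D) = -3*((D*z + z*D) + D) = -3*((D*z + D*z) + D) = -3*(2*D*z + D) = -3*(D + 2*D*z) = -3*D - 6*D*z)
N(-65, K) - 1*2372 = -3*21*(1 + 2*(-65)) - 1*2372 = -3*21*(1 - 130) - 2372 = -3*21*(-129) - 2372 = 8127 - 2372 = 5755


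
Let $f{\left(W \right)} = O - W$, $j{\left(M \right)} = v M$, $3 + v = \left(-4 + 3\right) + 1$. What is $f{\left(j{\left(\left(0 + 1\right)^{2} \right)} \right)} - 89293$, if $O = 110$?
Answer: $-89180$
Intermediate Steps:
$v = -3$ ($v = -3 + \left(\left(-4 + 3\right) + 1\right) = -3 + \left(-1 + 1\right) = -3 + 0 = -3$)
$j{\left(M \right)} = - 3 M$
$f{\left(W \right)} = 110 - W$
$f{\left(j{\left(\left(0 + 1\right)^{2} \right)} \right)} - 89293 = \left(110 - - 3 \left(0 + 1\right)^{2}\right) - 89293 = \left(110 - - 3 \cdot 1^{2}\right) - 89293 = \left(110 - \left(-3\right) 1\right) - 89293 = \left(110 - -3\right) - 89293 = \left(110 + 3\right) - 89293 = 113 - 89293 = -89180$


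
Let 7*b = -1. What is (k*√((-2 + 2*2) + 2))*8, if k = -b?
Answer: 16/7 ≈ 2.2857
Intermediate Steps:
b = -⅐ (b = (⅐)*(-1) = -⅐ ≈ -0.14286)
k = ⅐ (k = -1*(-⅐) = ⅐ ≈ 0.14286)
(k*√((-2 + 2*2) + 2))*8 = (√((-2 + 2*2) + 2)/7)*8 = (√((-2 + 4) + 2)/7)*8 = (√(2 + 2)/7)*8 = (√4/7)*8 = ((⅐)*2)*8 = (2/7)*8 = 16/7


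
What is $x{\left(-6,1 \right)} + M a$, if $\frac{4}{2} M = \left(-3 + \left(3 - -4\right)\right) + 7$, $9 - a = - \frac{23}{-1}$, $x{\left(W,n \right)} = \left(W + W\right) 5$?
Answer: $-137$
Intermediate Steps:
$x{\left(W,n \right)} = 10 W$ ($x{\left(W,n \right)} = 2 W 5 = 10 W$)
$a = -14$ ($a = 9 - - \frac{23}{-1} = 9 - \left(-23\right) \left(-1\right) = 9 - 23 = -14$)
$M = \frac{11}{2}$ ($M = \frac{\left(-3 + \left(3 - -4\right)\right) + 7}{2} = \frac{\left(-3 + \left(3 + 4\right)\right) + 7}{2} = \frac{\left(-3 + 7\right) + 7}{2} = \frac{4 + 7}{2} = \frac{1}{2} \cdot 11 = \frac{11}{2} \approx 5.5$)
$x{\left(-6,1 \right)} + M a = 10 \left(-6\right) + \frac{11}{2} \left(-14\right) = -60 - 77 = -137$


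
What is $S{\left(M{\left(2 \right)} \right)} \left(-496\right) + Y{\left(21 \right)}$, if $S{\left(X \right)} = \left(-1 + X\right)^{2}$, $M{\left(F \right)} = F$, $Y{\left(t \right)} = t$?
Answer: $-475$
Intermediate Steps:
$S{\left(M{\left(2 \right)} \right)} \left(-496\right) + Y{\left(21 \right)} = \left(-1 + 2\right)^{2} \left(-496\right) + 21 = 1^{2} \left(-496\right) + 21 = 1 \left(-496\right) + 21 = -496 + 21 = -475$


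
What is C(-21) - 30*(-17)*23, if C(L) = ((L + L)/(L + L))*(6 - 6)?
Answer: 11730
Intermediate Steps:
C(L) = 0 (C(L) = ((2*L)/((2*L)))*0 = ((2*L)*(1/(2*L)))*0 = 1*0 = 0)
C(-21) - 30*(-17)*23 = 0 - 30*(-17)*23 = 0 + 510*23 = 0 + 11730 = 11730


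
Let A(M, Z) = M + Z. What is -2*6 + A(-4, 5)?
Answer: -11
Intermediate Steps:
-2*6 + A(-4, 5) = -2*6 + (-4 + 5) = -12 + 1 = -11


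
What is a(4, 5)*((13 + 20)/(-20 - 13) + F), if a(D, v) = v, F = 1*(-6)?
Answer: -35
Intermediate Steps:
F = -6
a(4, 5)*((13 + 20)/(-20 - 13) + F) = 5*((13 + 20)/(-20 - 13) - 6) = 5*(33/(-33) - 6) = 5*(33*(-1/33) - 6) = 5*(-1 - 6) = 5*(-7) = -35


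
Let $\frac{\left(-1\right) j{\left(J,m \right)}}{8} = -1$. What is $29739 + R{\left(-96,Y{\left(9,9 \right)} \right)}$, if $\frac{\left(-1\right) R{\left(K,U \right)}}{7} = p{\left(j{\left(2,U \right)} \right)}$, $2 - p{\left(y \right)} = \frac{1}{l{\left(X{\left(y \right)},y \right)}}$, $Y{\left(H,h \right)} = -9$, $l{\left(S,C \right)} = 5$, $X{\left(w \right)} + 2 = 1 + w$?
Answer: $\frac{148632}{5} \approx 29726.0$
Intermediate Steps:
$X{\left(w \right)} = -1 + w$ ($X{\left(w \right)} = -2 + \left(1 + w\right) = -1 + w$)
$j{\left(J,m \right)} = 8$ ($j{\left(J,m \right)} = \left(-8\right) \left(-1\right) = 8$)
$p{\left(y \right)} = \frac{9}{5}$ ($p{\left(y \right)} = 2 - \frac{1}{5} = \frac{9}{5}$)
$R{\left(K,U \right)} = - \frac{63}{5}$ ($R{\left(K,U \right)} = \left(-7\right) \frac{9}{5} = - \frac{63}{5}$)
$29739 + R{\left(-96,Y{\left(9,9 \right)} \right)} = 29739 - \frac{63}{5} = \frac{148632}{5}$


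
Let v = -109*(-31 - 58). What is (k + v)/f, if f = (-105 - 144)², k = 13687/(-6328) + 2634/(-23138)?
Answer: 710030260153/4539008392632 ≈ 0.15643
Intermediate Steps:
k = -166678879/73208632 (k = 13687*(-1/6328) + 2634*(-1/23138) = -13687/6328 - 1317/11569 = -166678879/73208632 ≈ -2.2768)
v = 9701 (v = -109*(-89) = 9701)
f = 62001 (f = (-249)² = 62001)
(k + v)/f = (-166678879/73208632 + 9701)/62001 = (710030260153/73208632)*(1/62001) = 710030260153/4539008392632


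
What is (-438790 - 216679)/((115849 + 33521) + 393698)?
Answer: -655469/543068 ≈ -1.2070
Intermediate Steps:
(-438790 - 216679)/((115849 + 33521) + 393698) = -655469/(149370 + 393698) = -655469/543068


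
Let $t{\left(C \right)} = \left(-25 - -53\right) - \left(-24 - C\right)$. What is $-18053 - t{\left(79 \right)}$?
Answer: $-18184$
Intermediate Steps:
$t{\left(C \right)} = 52 + C$ ($t{\left(C \right)} = \left(-25 + 53\right) + \left(24 + C\right) = 28 + \left(24 + C\right) = 52 + C$)
$-18053 - t{\left(79 \right)} = -18053 - \left(52 + 79\right) = -18053 - 131 = -18184$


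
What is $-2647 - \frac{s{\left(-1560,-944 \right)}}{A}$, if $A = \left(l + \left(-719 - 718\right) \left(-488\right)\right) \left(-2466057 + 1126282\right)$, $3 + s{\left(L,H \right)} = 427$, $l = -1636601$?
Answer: $- \frac{3317092940002049}{1253151847375} \approx -2647.0$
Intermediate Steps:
$s{\left(L,H \right)} = 424$ ($s{\left(L,H \right)} = -3 + 427 = 424$)
$A = 1253151847375$ ($A = \left(-1636601 + \left(-719 - 718\right) \left(-488\right)\right) \left(-2466057 + 1126282\right) = \left(-1636601 - -701256\right) \left(-1339775\right) = \left(-1636601 + 701256\right) \left(-1339775\right) = \left(-935345\right) \left(-1339775\right) = 1253151847375$)
$-2647 - \frac{s{\left(-1560,-944 \right)}}{A} = -2647 - \frac{424}{1253151847375} = - \frac{3317092940002049}{1253151847375}$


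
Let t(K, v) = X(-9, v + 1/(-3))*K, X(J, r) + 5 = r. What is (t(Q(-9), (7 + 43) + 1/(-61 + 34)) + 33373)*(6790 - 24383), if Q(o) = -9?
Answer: -1740194002/3 ≈ -5.8006e+8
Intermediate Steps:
X(J, r) = -5 + r
t(K, v) = K*(-16/3 + v) (t(K, v) = (-5 + (v + 1/(-3)))*K = (-5 + (v - ⅓))*K = (-5 + (-⅓ + v))*K = (-16/3 + v)*K = K*(-16/3 + v))
(t(Q(-9), (7 + 43) + 1/(-61 + 34)) + 33373)*(6790 - 24383) = ((⅓)*(-9)*(-16 + 3*((7 + 43) + 1/(-61 + 34))) + 33373)*(6790 - 24383) = ((⅓)*(-9)*(-16 + 3*(50 + 1/(-27))) + 33373)*(-17593) = ((⅓)*(-9)*(-16 + 3*(50 - 1/27)) + 33373)*(-17593) = ((⅓)*(-9)*(-16 + 3*(1349/27)) + 33373)*(-17593) = ((⅓)*(-9)*(-16 + 1349/9) + 33373)*(-17593) = ((⅓)*(-9)*(1205/9) + 33373)*(-17593) = (-1205/3 + 33373)*(-17593) = (98914/3)*(-17593) = -1740194002/3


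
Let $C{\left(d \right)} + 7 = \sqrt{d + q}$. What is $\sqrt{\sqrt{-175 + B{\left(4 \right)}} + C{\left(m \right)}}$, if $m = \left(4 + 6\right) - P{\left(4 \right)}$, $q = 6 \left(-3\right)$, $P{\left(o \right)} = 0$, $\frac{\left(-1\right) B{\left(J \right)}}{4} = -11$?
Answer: $\sqrt{-7 + i \sqrt{131} + 2 i \sqrt{2}} \approx 2.1093 + 3.3836 i$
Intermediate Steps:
$B{\left(J \right)} = 44$ ($B{\left(J \right)} = \left(-4\right) \left(-11\right) = 44$)
$q = -18$
$m = 10$ ($m = \left(4 + 6\right) - 0 = 10 + 0 = 10$)
$C{\left(d \right)} = -7 + \sqrt{-18 + d}$ ($C{\left(d \right)} = -7 + \sqrt{d - 18} = -7 + \sqrt{-18 + d}$)
$\sqrt{\sqrt{-175 + B{\left(4 \right)}} + C{\left(m \right)}} = \sqrt{\sqrt{-175 + 44} - \left(7 - \sqrt{-18 + 10}\right)} = \sqrt{\sqrt{-131} - \left(7 - \sqrt{-8}\right)} = \sqrt{i \sqrt{131} - \left(7 - 2 i \sqrt{2}\right)} = \sqrt{-7 + i \sqrt{131} + 2 i \sqrt{2}}$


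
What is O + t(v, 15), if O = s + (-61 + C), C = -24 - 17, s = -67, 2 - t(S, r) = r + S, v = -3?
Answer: -179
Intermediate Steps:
t(S, r) = 2 - S - r (t(S, r) = 2 - (r + S) = 2 - (S + r) = 2 + (-S - r) = 2 - S - r)
C = -41
O = -169 (O = -67 + (-61 - 41) = -67 - 102 = -169)
O + t(v, 15) = -169 + (2 - 1*(-3) - 1*15) = -169 + (2 + 3 - 15) = -169 - 10 = -179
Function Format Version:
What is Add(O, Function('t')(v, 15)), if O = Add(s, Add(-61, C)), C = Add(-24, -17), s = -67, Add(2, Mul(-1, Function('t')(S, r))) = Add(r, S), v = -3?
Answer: -179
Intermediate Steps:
Function('t')(S, r) = Add(2, Mul(-1, S), Mul(-1, r)) (Function('t')(S, r) = Add(2, Mul(-1, Add(r, S))) = Add(2, Mul(-1, Add(S, r))) = Add(2, Add(Mul(-1, S), Mul(-1, r))) = Add(2, Mul(-1, S), Mul(-1, r)))
C = -41
O = -169 (O = Add(-67, Add(-61, -41)) = Add(-67, -102) = -169)
Add(O, Function('t')(v, 15)) = Add(-169, Add(2, Mul(-1, -3), Mul(-1, 15))) = Add(-169, Add(2, 3, -15)) = Add(-169, -10) = -179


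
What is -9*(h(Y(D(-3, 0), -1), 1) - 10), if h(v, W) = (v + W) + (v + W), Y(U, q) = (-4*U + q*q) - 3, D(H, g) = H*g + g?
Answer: 108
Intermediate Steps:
D(H, g) = g + H*g
Y(U, q) = -3 + q² - 4*U (Y(U, q) = (-4*U + q²) - 3 = (q² - 4*U) - 3 = -3 + q² - 4*U)
h(v, W) = 2*W + 2*v (h(v, W) = (W + v) + (W + v) = 2*W + 2*v)
-9*(h(Y(D(-3, 0), -1), 1) - 10) = -9*((2*1 + 2*(-3 + (-1)² - 0*(1 - 3))) - 10) = -9*((2 + 2*(-3 + 1 - 0*(-2))) - 10) = -9*((2 + 2*(-3 + 1 - 4*0)) - 10) = -9*((2 + 2*(-3 + 1 + 0)) - 10) = -9*((2 + 2*(-2)) - 10) = -9*((2 - 4) - 10) = -9*(-2 - 10) = -9*(-12) = 108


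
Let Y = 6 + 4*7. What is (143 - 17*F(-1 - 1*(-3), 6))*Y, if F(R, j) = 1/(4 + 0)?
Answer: 9435/2 ≈ 4717.5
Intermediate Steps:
Y = 34 (Y = 6 + 28 = 34)
F(R, j) = ¼ (F(R, j) = 1/4 = ¼)
(143 - 17*F(-1 - 1*(-3), 6))*Y = (143 - 17*¼)*34 = (143 - 17/4)*34 = (555/4)*34 = 9435/2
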